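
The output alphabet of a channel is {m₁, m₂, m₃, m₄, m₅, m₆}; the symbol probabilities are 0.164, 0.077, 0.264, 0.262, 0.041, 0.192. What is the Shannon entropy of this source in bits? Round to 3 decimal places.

2.372 bits

H = −Σ pᵢ log₂ pᵢ.
−0.164·log₂(0.164) = 0.4278
−0.077·log₂(0.077) = 0.2848
−0.264·log₂(0.264) = 0.5072
−0.262·log₂(0.262) = 0.5063
−0.041·log₂(0.041) = 0.1889
−0.192·log₂(0.192) = 0.4571
Sum ≈ 2.3722 → 2.372 bits.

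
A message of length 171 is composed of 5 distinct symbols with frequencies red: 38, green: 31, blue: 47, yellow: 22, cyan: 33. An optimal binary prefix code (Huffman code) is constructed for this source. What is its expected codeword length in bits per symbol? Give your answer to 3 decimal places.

2.310 bits/symbol

Probabilities are the counts divided by 171.
Repeatedly combine the two least-probable nodes; the expected code length is the sum of the merged weights.
merge 22/171 + 31/171 → 53/171
merge 11/57 + 2/9 → 71/171
merge 47/171 + 53/171 → 100/171
merge 71/171 + 100/171 → 1
L = 53/171 + 71/171 + 100/171 + 1 = 395/171 ≈ 2.310 bits/symbol.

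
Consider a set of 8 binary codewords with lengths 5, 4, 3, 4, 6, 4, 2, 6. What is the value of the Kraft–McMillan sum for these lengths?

0.625

With common denominator 2^6 = 64: Σ 2^(−ℓᵢ) = 2/64 + 4/64 + 8/64 + 4/64 + 1/64 + 4/64 + 16/64 + 1/64 = 40/64 = 0.625.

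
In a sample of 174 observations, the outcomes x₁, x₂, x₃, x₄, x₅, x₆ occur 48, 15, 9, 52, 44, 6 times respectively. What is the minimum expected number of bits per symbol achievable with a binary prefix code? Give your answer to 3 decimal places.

2.259 bits/symbol

Probabilities are the counts divided by 174.
Repeatedly combine the two least-probable nodes; the expected code length is the sum of the merged weights.
merge 1/29 + 3/58 → 5/58
merge 5/58 + 5/58 → 5/29
merge 5/29 + 22/87 → 37/87
merge 8/29 + 26/87 → 50/87
merge 37/87 + 50/87 → 1
L = 5/58 + 5/29 + 37/87 + 50/87 + 1 = 131/58 ≈ 2.259 bits/symbol.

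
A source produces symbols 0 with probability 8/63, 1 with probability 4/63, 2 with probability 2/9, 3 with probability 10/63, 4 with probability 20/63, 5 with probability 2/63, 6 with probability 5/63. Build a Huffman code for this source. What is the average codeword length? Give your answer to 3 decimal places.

Repeatedly combine the two least-probable nodes; the expected code length is the sum of the merged weights.
merge 2/63 + 4/63 → 2/21
merge 5/63 + 2/21 → 11/63
merge 8/63 + 10/63 → 2/7
merge 11/63 + 2/9 → 25/63
merge 2/7 + 20/63 → 38/63
merge 25/63 + 38/63 → 1
L = 2/21 + 11/63 + 2/7 + 25/63 + 38/63 + 1 = 23/9 ≈ 2.556 bits/symbol.

2.556 bits/symbol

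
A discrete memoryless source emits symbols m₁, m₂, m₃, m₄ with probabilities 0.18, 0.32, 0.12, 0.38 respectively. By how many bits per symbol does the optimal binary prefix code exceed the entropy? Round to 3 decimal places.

0.051 bits

Entropy H = −Σ p log₂ p ≈ 1.8689 bits.
Huffman merges: 3/25+9/50→3/10; 3/10+8/25→31/50; 19/50+31/50→1. L = 48/25 ≈ 1.9200.
L − H = 1.9200 − 1.8689 = 0.051 bits.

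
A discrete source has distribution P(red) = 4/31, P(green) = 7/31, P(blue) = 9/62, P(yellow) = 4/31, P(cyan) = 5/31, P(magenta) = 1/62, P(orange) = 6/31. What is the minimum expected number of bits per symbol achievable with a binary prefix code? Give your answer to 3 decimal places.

2.726 bits/symbol

Repeatedly combine the two least-probable nodes; the expected code length is the sum of the merged weights.
merge 1/62 + 4/31 → 9/62
merge 4/31 + 9/62 → 17/62
merge 9/62 + 5/31 → 19/62
merge 6/31 + 7/31 → 13/31
merge 17/62 + 19/62 → 18/31
merge 13/31 + 18/31 → 1
L = 9/62 + 17/62 + 19/62 + 13/31 + 18/31 + 1 = 169/62 ≈ 2.726 bits/symbol.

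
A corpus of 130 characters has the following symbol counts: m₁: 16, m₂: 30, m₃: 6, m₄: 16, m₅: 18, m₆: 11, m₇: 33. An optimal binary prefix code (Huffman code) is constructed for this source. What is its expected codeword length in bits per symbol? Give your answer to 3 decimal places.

2.646 bits/symbol

Probabilities are the counts divided by 130.
Repeatedly combine the two least-probable nodes; the expected code length is the sum of the merged weights.
merge 3/65 + 11/130 → 17/130
merge 8/65 + 8/65 → 16/65
merge 17/130 + 9/65 → 7/26
merge 3/13 + 16/65 → 31/65
merge 33/130 + 7/26 → 34/65
merge 31/65 + 34/65 → 1
L = 17/130 + 16/65 + 7/26 + 31/65 + 34/65 + 1 = 172/65 ≈ 2.646 bits/symbol.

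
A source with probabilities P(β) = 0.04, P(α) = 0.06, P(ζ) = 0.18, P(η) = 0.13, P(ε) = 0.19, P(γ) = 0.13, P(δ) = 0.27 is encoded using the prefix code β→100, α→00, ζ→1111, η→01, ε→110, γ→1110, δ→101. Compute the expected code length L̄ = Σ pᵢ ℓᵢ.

3.12 bits/symbol

L̄ = Σ pᵢ·ℓᵢ = 0.04·3 + 0.06·2 + 0.18·4 + 0.13·2 + 0.19·3 + 0.13·4 + 0.27·3 = 3.12 bits/symbol.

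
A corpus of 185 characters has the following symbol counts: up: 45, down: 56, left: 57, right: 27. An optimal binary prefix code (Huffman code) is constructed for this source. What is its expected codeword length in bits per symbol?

Probabilities are the counts divided by 185.
Repeatedly combine the two least-probable nodes; the expected code length is the sum of the merged weights.
merge 27/185 + 9/37 → 72/185
merge 56/185 + 57/185 → 113/185
merge 72/185 + 113/185 → 1
L = 72/185 + 113/185 + 1 = 2 bits/symbol.

2 bits/symbol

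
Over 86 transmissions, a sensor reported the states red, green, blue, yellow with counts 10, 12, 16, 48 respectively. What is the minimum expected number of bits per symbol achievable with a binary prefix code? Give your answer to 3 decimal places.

Probabilities are the counts divided by 86.
Repeatedly combine the two least-probable nodes; the expected code length is the sum of the merged weights.
merge 5/43 + 6/43 → 11/43
merge 8/43 + 11/43 → 19/43
merge 19/43 + 24/43 → 1
L = 11/43 + 19/43 + 1 = 73/43 ≈ 1.698 bits/symbol.

1.698 bits/symbol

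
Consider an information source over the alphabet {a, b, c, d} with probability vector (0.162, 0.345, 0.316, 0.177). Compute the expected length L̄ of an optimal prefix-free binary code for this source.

1.994 bits/symbol

Repeatedly combine the two least-probable nodes; the expected code length is the sum of the merged weights.
merge 81/500 + 177/1000 → 339/1000
merge 79/250 + 339/1000 → 131/200
merge 69/200 + 131/200 → 1
L = 339/1000 + 131/200 + 1 = 997/500 = 1.994 bits/symbol.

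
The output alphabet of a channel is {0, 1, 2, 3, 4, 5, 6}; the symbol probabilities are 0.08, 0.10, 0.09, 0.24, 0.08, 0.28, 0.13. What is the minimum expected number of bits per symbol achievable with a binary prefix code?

2.64 bits/symbol

Repeatedly combine the two least-probable nodes; the expected code length is the sum of the merged weights.
merge 2/25 + 2/25 → 4/25
merge 9/100 + 1/10 → 19/100
merge 13/100 + 4/25 → 29/100
merge 19/100 + 6/25 → 43/100
merge 7/25 + 29/100 → 57/100
merge 43/100 + 57/100 → 1
L = 4/25 + 19/100 + 29/100 + 43/100 + 57/100 + 1 = 66/25 = 2.64 bits/symbol.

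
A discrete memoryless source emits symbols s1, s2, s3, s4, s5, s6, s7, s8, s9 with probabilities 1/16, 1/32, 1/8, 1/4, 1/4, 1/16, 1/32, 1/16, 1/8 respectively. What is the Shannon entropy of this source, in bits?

Each probability is a power of 1/2, so log₂(1/p) is an integer.
H = Σ p·log₂(1/p) = 1/16·4 + 1/32·5 + 1/8·3 + 1/4·2 + 1/4·2 + 1/16·4 + 1/32·5 + 1/16·4 + 1/8·3 = 2.8125 bits.

2.8125 bits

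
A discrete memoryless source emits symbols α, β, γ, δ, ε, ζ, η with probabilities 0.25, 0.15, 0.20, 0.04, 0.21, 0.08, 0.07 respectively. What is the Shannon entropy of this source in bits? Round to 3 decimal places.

2.594 bits

H = −Σ pᵢ log₂ pᵢ.
−0.25·log₂(0.25) = 0.5000
−0.15·log₂(0.15) = 0.4105
−0.20·log₂(0.20) = 0.4644
−0.04·log₂(0.04) = 0.1858
−0.21·log₂(0.21) = 0.4728
−0.08·log₂(0.08) = 0.2915
−0.07·log₂(0.07) = 0.2686
Sum ≈ 2.5936 → 2.594 bits.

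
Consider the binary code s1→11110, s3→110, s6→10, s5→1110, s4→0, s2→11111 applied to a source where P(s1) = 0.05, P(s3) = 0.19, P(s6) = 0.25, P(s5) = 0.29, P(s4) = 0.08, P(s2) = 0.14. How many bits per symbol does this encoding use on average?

L̄ = Σ pᵢ·ℓᵢ = 0.05·5 + 0.19·3 + 0.25·2 + 0.29·4 + 0.08·1 + 0.14·5 = 3.26 bits/symbol.

3.26 bits/symbol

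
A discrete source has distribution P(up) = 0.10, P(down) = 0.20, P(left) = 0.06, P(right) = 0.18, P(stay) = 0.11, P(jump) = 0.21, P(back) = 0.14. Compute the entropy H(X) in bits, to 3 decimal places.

2.706 bits

H = −Σ pᵢ log₂ pᵢ.
−0.10·log₂(0.10) = 0.3322
−0.20·log₂(0.20) = 0.4644
−0.06·log₂(0.06) = 0.2435
−0.18·log₂(0.18) = 0.4453
−0.11·log₂(0.11) = 0.3503
−0.21·log₂(0.21) = 0.4728
−0.14·log₂(0.14) = 0.3971
Sum ≈ 2.7056 → 2.706 bits.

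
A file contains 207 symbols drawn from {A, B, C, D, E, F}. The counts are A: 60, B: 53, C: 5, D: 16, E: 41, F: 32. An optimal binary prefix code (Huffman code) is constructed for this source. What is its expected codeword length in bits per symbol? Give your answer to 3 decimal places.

Probabilities are the counts divided by 207.
Repeatedly combine the two least-probable nodes; the expected code length is the sum of the merged weights.
merge 5/207 + 16/207 → 7/69
merge 7/69 + 32/207 → 53/207
merge 41/207 + 53/207 → 94/207
merge 53/207 + 20/69 → 113/207
merge 94/207 + 113/207 → 1
L = 7/69 + 53/207 + 94/207 + 113/207 + 1 = 488/207 ≈ 2.357 bits/symbol.

2.357 bits/symbol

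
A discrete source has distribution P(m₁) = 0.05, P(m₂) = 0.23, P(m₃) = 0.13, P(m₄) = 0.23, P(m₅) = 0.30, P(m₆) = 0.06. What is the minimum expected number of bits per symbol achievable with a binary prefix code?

2.35 bits/symbol

Repeatedly combine the two least-probable nodes; the expected code length is the sum of the merged weights.
merge 1/20 + 3/50 → 11/100
merge 11/100 + 13/100 → 6/25
merge 23/100 + 23/100 → 23/50
merge 6/25 + 3/10 → 27/50
merge 23/50 + 27/50 → 1
L = 11/100 + 6/25 + 23/50 + 27/50 + 1 = 47/20 = 2.35 bits/symbol.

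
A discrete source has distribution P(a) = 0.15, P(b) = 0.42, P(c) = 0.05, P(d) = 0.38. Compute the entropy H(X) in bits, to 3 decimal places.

1.683 bits

H = −Σ pᵢ log₂ pᵢ.
−0.15·log₂(0.15) = 0.4105
−0.42·log₂(0.42) = 0.5256
−0.05·log₂(0.05) = 0.2161
−0.38·log₂(0.38) = 0.5305
Sum ≈ 1.6827 → 1.683 bits.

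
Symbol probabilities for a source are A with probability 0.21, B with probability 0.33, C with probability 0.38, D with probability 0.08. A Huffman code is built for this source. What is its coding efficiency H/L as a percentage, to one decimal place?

95.4%

Entropy H = −Σ p log₂ p ≈ 1.8226 bits.
Huffman merges: 2/25+21/100→29/100; 29/100+33/100→31/50; 19/50+31/50→1. L = 191/100 ≈ 1.9100.
Efficiency = H/L = 1.8226/1.9100 = 95.4%.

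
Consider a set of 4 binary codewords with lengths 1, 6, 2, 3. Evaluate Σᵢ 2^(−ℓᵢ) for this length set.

0.890625

With common denominator 2^6 = 64: Σ 2^(−ℓᵢ) = 32/64 + 1/64 + 16/64 + 8/64 = 57/64 = 0.890625.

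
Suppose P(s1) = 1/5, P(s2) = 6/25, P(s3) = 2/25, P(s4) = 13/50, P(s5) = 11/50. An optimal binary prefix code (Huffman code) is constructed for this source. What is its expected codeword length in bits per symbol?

Repeatedly combine the two least-probable nodes; the expected code length is the sum of the merged weights.
merge 2/25 + 1/5 → 7/25
merge 11/50 + 6/25 → 23/50
merge 13/50 + 7/25 → 27/50
merge 23/50 + 27/50 → 1
L = 7/25 + 23/50 + 27/50 + 1 = 57/25 = 2.28 bits/symbol.

2.28 bits/symbol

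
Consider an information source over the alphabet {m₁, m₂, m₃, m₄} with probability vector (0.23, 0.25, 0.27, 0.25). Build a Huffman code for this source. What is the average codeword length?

2 bits/symbol

Repeatedly combine the two least-probable nodes; the expected code length is the sum of the merged weights.
merge 23/100 + 1/4 → 12/25
merge 1/4 + 27/100 → 13/25
merge 12/25 + 13/25 → 1
L = 12/25 + 13/25 + 1 = 2 bits/symbol.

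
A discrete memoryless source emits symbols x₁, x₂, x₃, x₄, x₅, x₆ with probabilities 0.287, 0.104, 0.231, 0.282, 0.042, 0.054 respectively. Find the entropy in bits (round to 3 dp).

H = −Σ pᵢ log₂ pᵢ.
−0.287·log₂(0.287) = 0.5169
−0.104·log₂(0.104) = 0.3396
−0.231·log₂(0.231) = 0.4883
−0.282·log₂(0.282) = 0.5150
−0.042·log₂(0.042) = 0.1921
−0.054·log₂(0.054) = 0.2274
Sum ≈ 2.2793 → 2.279 bits.

2.279 bits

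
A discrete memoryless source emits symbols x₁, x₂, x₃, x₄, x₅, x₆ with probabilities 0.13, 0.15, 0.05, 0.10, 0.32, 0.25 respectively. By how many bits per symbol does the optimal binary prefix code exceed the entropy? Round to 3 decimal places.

Entropy H = −Σ p log₂ p ≈ 2.3675 bits.
Huffman merges: 1/20+1/10→3/20; 13/100+3/20→7/25; 3/20+1/4→2/5; 7/25+8/25→3/5; 2/5+3/5→1. L = 243/100 ≈ 2.4300.
L − H = 2.4300 − 2.3675 = 0.062 bits.

0.062 bits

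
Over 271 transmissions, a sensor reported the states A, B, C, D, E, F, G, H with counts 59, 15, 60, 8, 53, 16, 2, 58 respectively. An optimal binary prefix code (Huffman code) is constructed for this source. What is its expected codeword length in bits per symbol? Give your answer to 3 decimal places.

2.627 bits/symbol

Probabilities are the counts divided by 271.
Repeatedly combine the two least-probable nodes; the expected code length is the sum of the merged weights.
merge 2/271 + 8/271 → 10/271
merge 10/271 + 15/271 → 25/271
merge 16/271 + 25/271 → 41/271
merge 41/271 + 53/271 → 94/271
merge 58/271 + 59/271 → 117/271
merge 60/271 + 94/271 → 154/271
merge 117/271 + 154/271 → 1
L = 10/271 + 25/271 + 41/271 + 94/271 + 117/271 + 154/271 + 1 = 712/271 ≈ 2.627 bits/symbol.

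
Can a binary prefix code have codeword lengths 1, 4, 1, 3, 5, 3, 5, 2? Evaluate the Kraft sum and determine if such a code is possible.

With common denominator 2^5 = 32: Σ 2^(−ℓᵢ) = 16/32 + 2/32 + 16/32 + 4/32 + 1/32 + 4/32 + 1/32 + 8/32 = 52/32 = 1.625.
Kraft's inequality requires Σ ≤ 1; here Σ = 1.625 > 1, so no such prefix code exists.

1.625; no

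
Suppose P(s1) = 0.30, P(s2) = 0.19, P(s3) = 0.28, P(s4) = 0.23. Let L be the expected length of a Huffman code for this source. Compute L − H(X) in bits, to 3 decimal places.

Entropy H = −Σ p log₂ p ≈ 1.9782 bits.
Huffman merges: 19/100+23/100→21/50; 7/25+3/10→29/50; 21/50+29/50→1. L = 2 ≈ 2.0000.
L − H = 2.0000 − 1.9782 = 0.022 bits.

0.022 bits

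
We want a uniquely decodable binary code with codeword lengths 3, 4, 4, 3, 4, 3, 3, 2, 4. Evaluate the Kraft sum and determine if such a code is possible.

1; yes

With common denominator 2^4 = 16: Σ 2^(−ℓᵢ) = 2/16 + 1/16 + 1/16 + 2/16 + 1/16 + 2/16 + 2/16 + 4/16 + 1/16 = 16/16 = 1.
Kraft's inequality requires Σ ≤ 1; here Σ = 1 ≤ 1, so such a prefix code exists.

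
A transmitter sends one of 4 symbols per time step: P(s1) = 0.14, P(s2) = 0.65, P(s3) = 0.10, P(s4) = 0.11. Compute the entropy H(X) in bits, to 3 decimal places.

1.484 bits

H = −Σ pᵢ log₂ pᵢ.
−0.14·log₂(0.14) = 0.3971
−0.65·log₂(0.65) = 0.4040
−0.10·log₂(0.10) = 0.3322
−0.11·log₂(0.11) = 0.3503
Sum ≈ 1.4836 → 1.484 bits.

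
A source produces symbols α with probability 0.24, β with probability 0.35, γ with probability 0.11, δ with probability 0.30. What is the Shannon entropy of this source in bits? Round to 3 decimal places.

H = −Σ pᵢ log₂ pᵢ.
−0.24·log₂(0.24) = 0.4941
−0.35·log₂(0.35) = 0.5301
−0.11·log₂(0.11) = 0.3503
−0.30·log₂(0.30) = 0.5211
Sum ≈ 1.8956 → 1.896 bits.

1.896 bits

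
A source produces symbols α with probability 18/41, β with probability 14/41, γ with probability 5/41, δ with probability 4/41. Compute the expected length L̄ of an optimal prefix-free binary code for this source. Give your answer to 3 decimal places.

1.780 bits/symbol

Repeatedly combine the two least-probable nodes; the expected code length is the sum of the merged weights.
merge 4/41 + 5/41 → 9/41
merge 9/41 + 14/41 → 23/41
merge 18/41 + 23/41 → 1
L = 9/41 + 23/41 + 1 = 73/41 ≈ 1.780 bits/symbol.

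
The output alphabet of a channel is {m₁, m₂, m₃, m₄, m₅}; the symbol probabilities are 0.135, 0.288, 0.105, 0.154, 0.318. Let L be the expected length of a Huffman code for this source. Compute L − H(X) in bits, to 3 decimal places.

Entropy H = −Σ p log₂ p ≈ 2.1899 bits.
Huffman merges: 21/200+27/200→6/25; 77/500+6/25→197/500; 36/125+159/500→303/500; 197/500+303/500→1. L = 56/25 ≈ 2.2400.
L − H = 2.2400 − 2.1899 = 0.050 bits.

0.050 bits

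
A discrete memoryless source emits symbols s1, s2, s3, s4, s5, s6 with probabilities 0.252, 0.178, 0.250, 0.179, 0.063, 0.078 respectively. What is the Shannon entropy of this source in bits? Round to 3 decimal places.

2.427 bits

H = −Σ pᵢ log₂ pᵢ.
−0.252·log₂(0.252) = 0.5011
−0.178·log₂(0.178) = 0.4432
−0.250·log₂(0.250) = 0.5000
−0.179·log₂(0.179) = 0.4443
−0.063·log₂(0.063) = 0.2513
−0.078·log₂(0.078) = 0.2871
Sum ≈ 2.4270 → 2.427 bits.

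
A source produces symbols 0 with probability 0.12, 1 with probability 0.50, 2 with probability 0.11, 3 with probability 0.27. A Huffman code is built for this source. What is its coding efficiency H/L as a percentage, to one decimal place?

99.8%

Entropy H = −Σ p log₂ p ≈ 1.7274 bits.
Huffman merges: 11/100+3/25→23/100; 23/100+27/100→1/2; 1/2+1/2→1. L = 173/100 ≈ 1.7300.
Efficiency = H/L = 1.7274/1.7300 = 99.8%.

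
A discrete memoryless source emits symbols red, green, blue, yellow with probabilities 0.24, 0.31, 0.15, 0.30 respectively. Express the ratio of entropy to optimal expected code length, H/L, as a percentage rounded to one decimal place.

Entropy H = −Σ p log₂ p ≈ 1.9496 bits.
Huffman merges: 3/20+6/25→39/100; 3/10+31/100→61/100; 39/100+61/100→1. L = 2 ≈ 2.0000.
Efficiency = H/L = 1.9496/2.0000 = 97.5%.

97.5%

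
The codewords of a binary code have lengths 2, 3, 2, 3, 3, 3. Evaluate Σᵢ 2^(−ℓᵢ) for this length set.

With common denominator 2^3 = 8: Σ 2^(−ℓᵢ) = 2/8 + 1/8 + 2/8 + 1/8 + 1/8 + 1/8 = 8/8 = 1.

1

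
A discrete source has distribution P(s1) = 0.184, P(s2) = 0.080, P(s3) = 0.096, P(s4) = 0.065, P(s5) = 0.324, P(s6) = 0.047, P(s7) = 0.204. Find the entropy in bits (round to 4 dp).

H = −Σ pᵢ log₂ pᵢ.
−0.184·log₂(0.184) = 0.4494
−0.080·log₂(0.080) = 0.2915
−0.096·log₂(0.096) = 0.3246
−0.065·log₂(0.065) = 0.2563
−0.324·log₂(0.324) = 0.5268
−0.047·log₂(0.047) = 0.2073
−0.204·log₂(0.204) = 0.4678
Sum ≈ 2.5237 → 2.5237 bits.

2.5237 bits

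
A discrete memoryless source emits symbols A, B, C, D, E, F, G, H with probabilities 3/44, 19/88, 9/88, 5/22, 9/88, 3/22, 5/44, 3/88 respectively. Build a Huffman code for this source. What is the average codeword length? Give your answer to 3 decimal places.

Repeatedly combine the two least-probable nodes; the expected code length is the sum of the merged weights.
merge 3/88 + 3/44 → 9/88
merge 9/88 + 9/88 → 9/44
merge 9/88 + 5/44 → 19/88
merge 3/22 + 9/44 → 15/44
merge 19/88 + 19/88 → 19/44
merge 5/22 + 15/44 → 25/44
merge 19/44 + 25/44 → 1
L = 9/88 + 9/44 + 19/88 + 15/44 + 19/44 + 25/44 + 1 = 63/22 ≈ 2.864 bits/symbol.

2.864 bits/symbol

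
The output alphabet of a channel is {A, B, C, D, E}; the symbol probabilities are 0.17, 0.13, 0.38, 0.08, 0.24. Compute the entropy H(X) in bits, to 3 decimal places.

2.133 bits

H = −Σ pᵢ log₂ pᵢ.
−0.17·log₂(0.17) = 0.4346
−0.13·log₂(0.13) = 0.3826
−0.38·log₂(0.38) = 0.5305
−0.08·log₂(0.08) = 0.2915
−0.24·log₂(0.24) = 0.4941
Sum ≈ 2.1333 → 2.133 bits.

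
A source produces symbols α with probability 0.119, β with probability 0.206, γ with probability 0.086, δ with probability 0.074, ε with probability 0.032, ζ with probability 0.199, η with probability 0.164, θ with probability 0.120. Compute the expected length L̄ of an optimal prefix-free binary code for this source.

Repeatedly combine the two least-probable nodes; the expected code length is the sum of the merged weights.
merge 4/125 + 37/500 → 53/500
merge 43/500 + 53/500 → 24/125
merge 119/1000 + 3/25 → 239/1000
merge 41/250 + 24/125 → 89/250
merge 199/1000 + 103/500 → 81/200
merge 239/1000 + 89/250 → 119/200
merge 81/200 + 119/200 → 1
L = 53/500 + 24/125 + 239/1000 + 89/250 + 81/200 + 119/200 + 1 = 2893/1000 = 2.893 bits/symbol.

2.893 bits/symbol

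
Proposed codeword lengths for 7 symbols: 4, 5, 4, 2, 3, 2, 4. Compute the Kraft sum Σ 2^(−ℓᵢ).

With common denominator 2^5 = 32: Σ 2^(−ℓᵢ) = 2/32 + 1/32 + 2/32 + 8/32 + 4/32 + 8/32 + 2/32 = 27/32 = 0.84375.

0.84375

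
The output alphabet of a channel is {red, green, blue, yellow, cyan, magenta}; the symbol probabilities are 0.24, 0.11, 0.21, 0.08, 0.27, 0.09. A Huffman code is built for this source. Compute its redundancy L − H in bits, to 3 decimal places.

Entropy H = −Σ p log₂ p ≈ 2.4314 bits.
Huffman merges: 2/25+9/100→17/100; 11/100+17/100→7/25; 21/100+6/25→9/20; 27/100+7/25→11/20; 9/20+11/20→1. L = 49/20 ≈ 2.4500.
L − H = 2.4500 − 2.4314 = 0.019 bits.

0.019 bits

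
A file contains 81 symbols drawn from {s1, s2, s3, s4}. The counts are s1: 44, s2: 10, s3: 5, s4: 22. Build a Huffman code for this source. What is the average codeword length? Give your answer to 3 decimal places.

Probabilities are the counts divided by 81.
Repeatedly combine the two least-probable nodes; the expected code length is the sum of the merged weights.
merge 5/81 + 10/81 → 5/27
merge 5/27 + 22/81 → 37/81
merge 37/81 + 44/81 → 1
L = 5/27 + 37/81 + 1 = 133/81 ≈ 1.642 bits/symbol.

1.642 bits/symbol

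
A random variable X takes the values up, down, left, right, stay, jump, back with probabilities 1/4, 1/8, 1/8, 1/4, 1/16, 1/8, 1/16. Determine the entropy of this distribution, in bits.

2.625 bits

Each probability is a power of 1/2, so log₂(1/p) is an integer.
H = Σ p·log₂(1/p) = 1/4·2 + 1/8·3 + 1/8·3 + 1/4·2 + 1/16·4 + 1/8·3 + 1/16·4 = 2.625 bits.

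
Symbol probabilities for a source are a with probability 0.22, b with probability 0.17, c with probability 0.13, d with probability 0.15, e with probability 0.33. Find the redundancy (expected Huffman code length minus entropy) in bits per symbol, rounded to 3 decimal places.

0.044 bits

Entropy H = −Σ p log₂ p ≈ 2.2362 bits.
Huffman merges: 13/100+3/20→7/25; 17/100+11/50→39/100; 7/25+33/100→61/100; 39/100+61/100→1. L = 57/25 ≈ 2.2800.
L − H = 2.2800 − 2.2362 = 0.044 bits.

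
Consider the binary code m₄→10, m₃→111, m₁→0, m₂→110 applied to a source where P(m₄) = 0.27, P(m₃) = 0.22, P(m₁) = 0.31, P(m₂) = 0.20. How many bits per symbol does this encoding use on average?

L̄ = Σ pᵢ·ℓᵢ = 0.27·2 + 0.22·3 + 0.31·1 + 0.20·3 = 2.11 bits/symbol.

2.11 bits/symbol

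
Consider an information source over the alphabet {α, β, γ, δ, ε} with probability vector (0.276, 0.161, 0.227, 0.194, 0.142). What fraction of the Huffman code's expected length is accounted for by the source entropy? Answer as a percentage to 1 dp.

Entropy H = −Σ p log₂ p ≈ 2.2813 bits.
Huffman merges: 71/500+161/1000→303/1000; 97/500+227/1000→421/1000; 69/250+303/1000→579/1000; 421/1000+579/1000→1. L = 2303/1000 ≈ 2.3030.
Efficiency = H/L = 2.2813/2.3030 = 99.1%.

99.1%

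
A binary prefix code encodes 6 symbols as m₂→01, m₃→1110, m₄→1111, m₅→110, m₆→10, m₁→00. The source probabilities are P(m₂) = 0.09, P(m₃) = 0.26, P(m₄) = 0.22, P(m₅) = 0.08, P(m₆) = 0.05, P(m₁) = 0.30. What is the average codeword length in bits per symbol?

L̄ = Σ pᵢ·ℓᵢ = 0.09·2 + 0.26·4 + 0.22·4 + 0.08·3 + 0.05·2 + 0.30·2 = 3.04 bits/symbol.

3.04 bits/symbol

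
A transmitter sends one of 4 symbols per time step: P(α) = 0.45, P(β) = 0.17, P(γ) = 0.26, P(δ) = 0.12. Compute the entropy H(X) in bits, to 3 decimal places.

1.825 bits

H = −Σ pᵢ log₂ pᵢ.
−0.45·log₂(0.45) = 0.5184
−0.17·log₂(0.17) = 0.4346
−0.26·log₂(0.26) = 0.5053
−0.12·log₂(0.12) = 0.3671
Sum ≈ 1.8253 → 1.825 bits.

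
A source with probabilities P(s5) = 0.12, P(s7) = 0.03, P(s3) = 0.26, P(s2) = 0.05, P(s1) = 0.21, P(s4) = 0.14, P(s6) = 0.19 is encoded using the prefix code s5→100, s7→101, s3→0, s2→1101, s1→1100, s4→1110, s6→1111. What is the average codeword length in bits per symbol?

3.07 bits/symbol

L̄ = Σ pᵢ·ℓᵢ = 0.12·3 + 0.03·3 + 0.26·1 + 0.05·4 + 0.21·4 + 0.14·4 + 0.19·4 = 3.07 bits/symbol.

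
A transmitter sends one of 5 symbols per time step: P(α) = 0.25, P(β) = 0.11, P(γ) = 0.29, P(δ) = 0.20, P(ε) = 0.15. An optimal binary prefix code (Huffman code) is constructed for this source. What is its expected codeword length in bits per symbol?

2.26 bits/symbol

Repeatedly combine the two least-probable nodes; the expected code length is the sum of the merged weights.
merge 11/100 + 3/20 → 13/50
merge 1/5 + 1/4 → 9/20
merge 13/50 + 29/100 → 11/20
merge 9/20 + 11/20 → 1
L = 13/50 + 9/20 + 11/20 + 1 = 113/50 = 2.26 bits/symbol.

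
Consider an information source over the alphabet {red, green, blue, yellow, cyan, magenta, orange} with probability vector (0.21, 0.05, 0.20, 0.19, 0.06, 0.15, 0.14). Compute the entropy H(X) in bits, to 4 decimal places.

2.6597 bits

H = −Σ pᵢ log₂ pᵢ.
−0.21·log₂(0.21) = 0.4728
−0.05·log₂(0.05) = 0.2161
−0.20·log₂(0.20) = 0.4644
−0.19·log₂(0.19) = 0.4552
−0.06·log₂(0.06) = 0.2435
−0.15·log₂(0.15) = 0.4105
−0.14·log₂(0.14) = 0.3971
Sum ≈ 2.6597 → 2.6597 bits.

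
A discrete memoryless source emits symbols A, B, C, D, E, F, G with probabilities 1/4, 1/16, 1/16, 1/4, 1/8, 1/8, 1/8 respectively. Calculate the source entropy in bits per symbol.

2.625 bits

Each probability is a power of 1/2, so log₂(1/p) is an integer.
H = Σ p·log₂(1/p) = 1/4·2 + 1/16·4 + 1/16·4 + 1/4·2 + 1/8·3 + 1/8·3 + 1/8·3 = 2.625 bits.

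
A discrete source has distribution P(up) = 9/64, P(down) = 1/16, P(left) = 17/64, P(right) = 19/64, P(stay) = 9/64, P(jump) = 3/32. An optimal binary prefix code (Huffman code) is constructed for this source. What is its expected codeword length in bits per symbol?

2.4375 bits/symbol

Repeatedly combine the two least-probable nodes; the expected code length is the sum of the merged weights.
merge 1/16 + 3/32 → 5/32
merge 9/64 + 9/64 → 9/32
merge 5/32 + 17/64 → 27/64
merge 9/32 + 19/64 → 37/64
merge 27/64 + 37/64 → 1
L = 5/32 + 9/32 + 27/64 + 37/64 + 1 = 39/16 = 2.4375 bits/symbol.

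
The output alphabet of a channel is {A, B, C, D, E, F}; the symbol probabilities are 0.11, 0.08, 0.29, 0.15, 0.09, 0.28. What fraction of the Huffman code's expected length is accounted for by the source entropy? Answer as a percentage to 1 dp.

Entropy H = −Σ p log₂ p ≈ 2.3971 bits.
Huffman merges: 2/25+9/100→17/100; 11/100+3/20→13/50; 17/100+13/50→43/100; 7/25+29/100→57/100; 43/100+57/100→1. L = 243/100 ≈ 2.4300.
Efficiency = H/L = 2.3971/2.4300 = 98.6%.

98.6%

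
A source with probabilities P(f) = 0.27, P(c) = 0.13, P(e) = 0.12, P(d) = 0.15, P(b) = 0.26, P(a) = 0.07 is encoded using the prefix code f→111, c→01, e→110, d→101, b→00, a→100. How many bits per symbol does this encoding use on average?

2.61 bits/symbol

L̄ = Σ pᵢ·ℓᵢ = 0.27·3 + 0.13·2 + 0.12·3 + 0.15·3 + 0.26·2 + 0.07·3 = 2.61 bits/symbol.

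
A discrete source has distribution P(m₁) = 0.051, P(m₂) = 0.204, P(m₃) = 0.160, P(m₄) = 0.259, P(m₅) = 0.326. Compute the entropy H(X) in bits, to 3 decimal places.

H = −Σ pᵢ log₂ pᵢ.
−0.051·log₂(0.051) = 0.2190
−0.204·log₂(0.204) = 0.4678
−0.160·log₂(0.160) = 0.4230
−0.259·log₂(0.259) = 0.5048
−0.326·log₂(0.326) = 0.5272
Sum ≈ 2.1418 → 2.142 bits.

2.142 bits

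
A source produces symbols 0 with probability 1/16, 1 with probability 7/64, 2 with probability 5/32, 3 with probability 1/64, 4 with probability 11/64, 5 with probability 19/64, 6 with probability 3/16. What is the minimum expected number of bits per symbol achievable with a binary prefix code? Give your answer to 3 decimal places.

Repeatedly combine the two least-probable nodes; the expected code length is the sum of the merged weights.
merge 1/64 + 1/16 → 5/64
merge 5/64 + 7/64 → 3/16
merge 5/32 + 11/64 → 21/64
merge 3/16 + 3/16 → 3/8
merge 19/64 + 21/64 → 5/8
merge 3/8 + 5/8 → 1
L = 5/64 + 3/16 + 21/64 + 3/8 + 5/8 + 1 = 83/32 ≈ 2.594 bits/symbol.

2.594 bits/symbol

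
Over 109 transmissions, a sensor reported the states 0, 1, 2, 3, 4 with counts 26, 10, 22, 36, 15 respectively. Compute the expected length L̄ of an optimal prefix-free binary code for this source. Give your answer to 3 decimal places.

Probabilities are the counts divided by 109.
Repeatedly combine the two least-probable nodes; the expected code length is the sum of the merged weights.
merge 10/109 + 15/109 → 25/109
merge 22/109 + 25/109 → 47/109
merge 26/109 + 36/109 → 62/109
merge 47/109 + 62/109 → 1
L = 25/109 + 47/109 + 62/109 + 1 = 243/109 ≈ 2.229 bits/symbol.

2.229 bits/symbol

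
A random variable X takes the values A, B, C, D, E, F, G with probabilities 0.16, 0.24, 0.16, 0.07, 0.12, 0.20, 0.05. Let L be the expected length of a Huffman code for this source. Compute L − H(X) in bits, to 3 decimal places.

Entropy H = −Σ p log₂ p ≈ 2.6563 bits.
Huffman merges: 1/20+7/100→3/25; 3/25+3/25→6/25; 4/25+4/25→8/25; 1/5+6/25→11/25; 6/25+8/25→14/25; 11/25+14/25→1. L = 67/25 ≈ 2.6800.
L − H = 2.6800 − 2.6563 = 0.024 bits.

0.024 bits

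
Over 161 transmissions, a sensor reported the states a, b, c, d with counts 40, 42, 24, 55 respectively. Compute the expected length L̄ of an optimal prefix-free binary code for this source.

Probabilities are the counts divided by 161.
Repeatedly combine the two least-probable nodes; the expected code length is the sum of the merged weights.
merge 24/161 + 40/161 → 64/161
merge 6/23 + 55/161 → 97/161
merge 64/161 + 97/161 → 1
L = 64/161 + 97/161 + 1 = 2 bits/symbol.

2 bits/symbol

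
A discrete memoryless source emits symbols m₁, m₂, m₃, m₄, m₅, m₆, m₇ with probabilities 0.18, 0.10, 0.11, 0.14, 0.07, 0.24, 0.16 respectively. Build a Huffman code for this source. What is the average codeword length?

2.75 bits/symbol

Repeatedly combine the two least-probable nodes; the expected code length is the sum of the merged weights.
merge 7/100 + 1/10 → 17/100
merge 11/100 + 7/50 → 1/4
merge 4/25 + 17/100 → 33/100
merge 9/50 + 6/25 → 21/50
merge 1/4 + 33/100 → 29/50
merge 21/50 + 29/50 → 1
L = 17/100 + 1/4 + 33/100 + 21/50 + 29/50 + 1 = 11/4 = 2.75 bits/symbol.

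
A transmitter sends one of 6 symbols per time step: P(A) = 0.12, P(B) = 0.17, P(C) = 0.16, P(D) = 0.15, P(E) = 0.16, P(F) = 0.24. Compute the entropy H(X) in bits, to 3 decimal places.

2.552 bits

H = −Σ pᵢ log₂ pᵢ.
−0.12·log₂(0.12) = 0.3671
−0.17·log₂(0.17) = 0.4346
−0.16·log₂(0.16) = 0.4230
−0.15·log₂(0.15) = 0.4105
−0.16·log₂(0.16) = 0.4230
−0.24·log₂(0.24) = 0.4941
Sum ≈ 2.5524 → 2.552 bits.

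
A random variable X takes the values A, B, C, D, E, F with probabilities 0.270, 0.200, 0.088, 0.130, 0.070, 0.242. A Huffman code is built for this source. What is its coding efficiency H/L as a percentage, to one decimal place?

99.3%

Entropy H = −Σ p log₂ p ≈ 2.4295 bits.
Huffman merges: 7/100+11/125→79/500; 13/100+79/500→36/125; 1/5+121/500→221/500; 27/100+36/125→279/500; 221/500+279/500→1. L = 1223/500 ≈ 2.4460.
Efficiency = H/L = 2.4295/2.4460 = 99.3%.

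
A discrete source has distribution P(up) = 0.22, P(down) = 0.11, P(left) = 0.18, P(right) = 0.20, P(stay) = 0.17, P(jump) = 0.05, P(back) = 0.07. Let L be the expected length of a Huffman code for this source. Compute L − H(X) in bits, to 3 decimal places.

0.040 bits

Entropy H = −Σ p log₂ p ≈ 2.6598 bits.
Huffman merges: 1/20+7/100→3/25; 11/100+3/25→23/100; 17/100+9/50→7/20; 1/5+11/50→21/50; 23/100+7/20→29/50; 21/50+29/50→1. L = 27/10 ≈ 2.7000.
L − H = 2.7000 − 2.6598 = 0.040 bits.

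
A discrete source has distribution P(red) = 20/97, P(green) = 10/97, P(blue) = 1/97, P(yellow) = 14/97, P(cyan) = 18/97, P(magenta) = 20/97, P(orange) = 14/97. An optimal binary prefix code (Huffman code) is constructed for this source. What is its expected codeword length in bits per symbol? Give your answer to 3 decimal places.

Repeatedly combine the two least-probable nodes; the expected code length is the sum of the merged weights.
merge 1/97 + 10/97 → 11/97
merge 11/97 + 14/97 → 25/97
merge 14/97 + 18/97 → 32/97
merge 20/97 + 20/97 → 40/97
merge 25/97 + 32/97 → 57/97
merge 40/97 + 57/97 → 1
L = 11/97 + 25/97 + 32/97 + 40/97 + 57/97 + 1 = 262/97 ≈ 2.701 bits/symbol.

2.701 bits/symbol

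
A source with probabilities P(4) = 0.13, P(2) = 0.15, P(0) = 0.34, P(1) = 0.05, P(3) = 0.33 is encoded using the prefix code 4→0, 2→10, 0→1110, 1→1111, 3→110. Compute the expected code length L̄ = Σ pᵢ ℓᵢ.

L̄ = Σ pᵢ·ℓᵢ = 0.13·1 + 0.15·2 + 0.34·4 + 0.05·4 + 0.33·3 = 2.98 bits/symbol.

2.98 bits/symbol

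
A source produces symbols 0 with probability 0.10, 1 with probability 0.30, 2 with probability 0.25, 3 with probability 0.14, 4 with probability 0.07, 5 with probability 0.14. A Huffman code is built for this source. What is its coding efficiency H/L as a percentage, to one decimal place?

98.6%

Entropy H = −Σ p log₂ p ≈ 2.4161 bits.
Huffman merges: 7/100+1/10→17/100; 7/50+7/50→7/25; 17/100+1/4→21/50; 7/25+3/10→29/50; 21/50+29/50→1. L = 49/20 ≈ 2.4500.
Efficiency = H/L = 2.4161/2.4500 = 98.6%.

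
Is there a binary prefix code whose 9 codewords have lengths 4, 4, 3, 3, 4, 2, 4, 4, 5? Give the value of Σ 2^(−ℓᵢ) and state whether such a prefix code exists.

0.84375; yes

With common denominator 2^5 = 32: Σ 2^(−ℓᵢ) = 2/32 + 2/32 + 4/32 + 4/32 + 2/32 + 8/32 + 2/32 + 2/32 + 1/32 = 27/32 = 0.84375.
Kraft's inequality requires Σ ≤ 1; here Σ = 0.84375 ≤ 1, so such a prefix code exists.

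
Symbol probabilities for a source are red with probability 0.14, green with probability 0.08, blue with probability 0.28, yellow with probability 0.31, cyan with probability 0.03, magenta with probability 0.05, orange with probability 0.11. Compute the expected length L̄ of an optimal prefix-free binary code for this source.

Repeatedly combine the two least-probable nodes; the expected code length is the sum of the merged weights.
merge 3/100 + 1/20 → 2/25
merge 2/25 + 2/25 → 4/25
merge 11/100 + 7/50 → 1/4
merge 4/25 + 1/4 → 41/100
merge 7/25 + 31/100 → 59/100
merge 41/100 + 59/100 → 1
L = 2/25 + 4/25 + 1/4 + 41/100 + 59/100 + 1 = 249/100 = 2.49 bits/symbol.

2.49 bits/symbol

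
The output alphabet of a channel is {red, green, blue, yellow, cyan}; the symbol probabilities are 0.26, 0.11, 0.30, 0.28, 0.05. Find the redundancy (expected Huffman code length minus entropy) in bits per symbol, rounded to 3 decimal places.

Entropy H = −Σ p log₂ p ≈ 2.1070 bits.
Huffman merges: 1/20+11/100→4/25; 4/25+13/50→21/50; 7/25+3/10→29/50; 21/50+29/50→1. L = 54/25 ≈ 2.1600.
L − H = 2.1600 − 2.1070 = 0.053 bits.

0.053 bits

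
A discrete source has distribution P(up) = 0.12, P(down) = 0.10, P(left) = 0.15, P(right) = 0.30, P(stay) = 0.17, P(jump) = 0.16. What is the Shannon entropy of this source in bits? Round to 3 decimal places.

H = −Σ pᵢ log₂ pᵢ.
−0.12·log₂(0.12) = 0.3671
−0.10·log₂(0.10) = 0.3322
−0.15·log₂(0.15) = 0.4105
−0.30·log₂(0.30) = 0.5211
−0.17·log₂(0.17) = 0.4346
−0.16·log₂(0.16) = 0.4230
Sum ≈ 2.4885 → 2.488 bits.

2.488 bits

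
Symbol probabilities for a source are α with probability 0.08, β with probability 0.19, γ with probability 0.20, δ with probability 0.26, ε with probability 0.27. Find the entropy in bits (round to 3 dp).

2.226 bits

H = −Σ pᵢ log₂ pᵢ.
−0.08·log₂(0.08) = 0.2915
−0.19·log₂(0.19) = 0.4552
−0.20·log₂(0.20) = 0.4644
−0.26·log₂(0.26) = 0.5053
−0.27·log₂(0.27) = 0.5100
Sum ≈ 2.2264 → 2.226 bits.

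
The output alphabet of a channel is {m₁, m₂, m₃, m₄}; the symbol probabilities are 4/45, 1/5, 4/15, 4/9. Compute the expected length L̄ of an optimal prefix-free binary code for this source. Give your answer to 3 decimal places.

1.844 bits/symbol

Repeatedly combine the two least-probable nodes; the expected code length is the sum of the merged weights.
merge 4/45 + 1/5 → 13/45
merge 4/15 + 13/45 → 5/9
merge 4/9 + 5/9 → 1
L = 13/45 + 5/9 + 1 = 83/45 ≈ 1.844 bits/symbol.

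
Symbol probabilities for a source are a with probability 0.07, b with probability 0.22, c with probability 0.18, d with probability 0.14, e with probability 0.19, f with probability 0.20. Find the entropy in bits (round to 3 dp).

H = −Σ pᵢ log₂ pᵢ.
−0.07·log₂(0.07) = 0.2686
−0.22·log₂(0.22) = 0.4806
−0.18·log₂(0.18) = 0.4453
−0.14·log₂(0.14) = 0.3971
−0.19·log₂(0.19) = 0.4552
−0.20·log₂(0.20) = 0.4644
Sum ≈ 2.5112 → 2.511 bits.

2.511 bits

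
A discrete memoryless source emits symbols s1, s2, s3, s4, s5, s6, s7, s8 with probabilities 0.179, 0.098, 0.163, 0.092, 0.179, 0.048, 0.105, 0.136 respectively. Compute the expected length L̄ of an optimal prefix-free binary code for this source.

2.961 bits/symbol

Repeatedly combine the two least-probable nodes; the expected code length is the sum of the merged weights.
merge 6/125 + 23/250 → 7/50
merge 49/500 + 21/200 → 203/1000
merge 17/125 + 7/50 → 69/250
merge 163/1000 + 179/1000 → 171/500
merge 179/1000 + 203/1000 → 191/500
merge 69/250 + 171/500 → 309/500
merge 191/500 + 309/500 → 1
L = 7/50 + 203/1000 + 69/250 + 171/500 + 191/500 + 309/500 + 1 = 2961/1000 = 2.961 bits/symbol.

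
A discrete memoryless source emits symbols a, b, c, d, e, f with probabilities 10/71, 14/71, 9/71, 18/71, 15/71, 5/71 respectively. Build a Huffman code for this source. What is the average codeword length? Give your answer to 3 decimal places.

2.535 bits/symbol

Repeatedly combine the two least-probable nodes; the expected code length is the sum of the merged weights.
merge 5/71 + 9/71 → 14/71
merge 10/71 + 14/71 → 24/71
merge 14/71 + 15/71 → 29/71
merge 18/71 + 24/71 → 42/71
merge 29/71 + 42/71 → 1
L = 14/71 + 24/71 + 29/71 + 42/71 + 1 = 180/71 ≈ 2.535 bits/symbol.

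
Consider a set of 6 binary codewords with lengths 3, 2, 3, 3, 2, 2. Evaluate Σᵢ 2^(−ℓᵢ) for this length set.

1.125

With common denominator 2^3 = 8: Σ 2^(−ℓᵢ) = 1/8 + 2/8 + 1/8 + 1/8 + 2/8 + 2/8 = 9/8 = 1.125.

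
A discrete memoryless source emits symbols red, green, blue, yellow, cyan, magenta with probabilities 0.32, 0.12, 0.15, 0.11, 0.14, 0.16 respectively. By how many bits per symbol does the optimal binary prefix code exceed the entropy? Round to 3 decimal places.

Entropy H = −Σ p log₂ p ≈ 2.4741 bits.
Huffman merges: 11/100+3/25→23/100; 7/50+3/20→29/100; 4/25+23/100→39/100; 29/100+8/25→61/100; 39/100+61/100→1. L = 63/25 ≈ 2.5200.
L − H = 2.5200 − 2.4741 = 0.046 bits.

0.046 bits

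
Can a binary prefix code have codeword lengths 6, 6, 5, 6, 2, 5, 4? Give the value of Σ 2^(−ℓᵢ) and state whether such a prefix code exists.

0.421875; yes

With common denominator 2^6 = 64: Σ 2^(−ℓᵢ) = 1/64 + 1/64 + 2/64 + 1/64 + 16/64 + 2/64 + 4/64 = 27/64 = 0.421875.
Kraft's inequality requires Σ ≤ 1; here Σ = 0.421875 ≤ 1, so such a prefix code exists.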